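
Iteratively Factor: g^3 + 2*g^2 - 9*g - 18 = (g - 3)*(g^2 + 5*g + 6) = (g - 3)*(g + 3)*(g + 2)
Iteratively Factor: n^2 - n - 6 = (n + 2)*(n - 3)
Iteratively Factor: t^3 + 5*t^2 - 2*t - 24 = (t - 2)*(t^2 + 7*t + 12) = (t - 2)*(t + 3)*(t + 4)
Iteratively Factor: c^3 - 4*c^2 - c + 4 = (c - 4)*(c^2 - 1) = (c - 4)*(c - 1)*(c + 1)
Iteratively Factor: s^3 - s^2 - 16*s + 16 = (s - 1)*(s^2 - 16) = (s - 1)*(s + 4)*(s - 4)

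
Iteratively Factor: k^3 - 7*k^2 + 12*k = (k)*(k^2 - 7*k + 12) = k*(k - 4)*(k - 3)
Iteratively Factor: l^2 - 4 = (l + 2)*(l - 2)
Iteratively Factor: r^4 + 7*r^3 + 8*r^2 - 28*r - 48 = (r + 4)*(r^3 + 3*r^2 - 4*r - 12) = (r - 2)*(r + 4)*(r^2 + 5*r + 6) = (r - 2)*(r + 3)*(r + 4)*(r + 2)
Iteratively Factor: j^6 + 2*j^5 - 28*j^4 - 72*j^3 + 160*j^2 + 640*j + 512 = (j - 4)*(j^5 + 6*j^4 - 4*j^3 - 88*j^2 - 192*j - 128) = (j - 4)*(j + 2)*(j^4 + 4*j^3 - 12*j^2 - 64*j - 64) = (j - 4)*(j + 2)^2*(j^3 + 2*j^2 - 16*j - 32) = (j - 4)^2*(j + 2)^2*(j^2 + 6*j + 8) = (j - 4)^2*(j + 2)^3*(j + 4)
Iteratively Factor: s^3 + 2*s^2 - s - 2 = (s + 2)*(s^2 - 1) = (s - 1)*(s + 2)*(s + 1)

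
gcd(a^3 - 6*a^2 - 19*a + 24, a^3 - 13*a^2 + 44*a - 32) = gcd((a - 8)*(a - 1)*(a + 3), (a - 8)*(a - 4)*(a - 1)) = a^2 - 9*a + 8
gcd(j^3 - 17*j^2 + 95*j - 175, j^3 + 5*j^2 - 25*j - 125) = j - 5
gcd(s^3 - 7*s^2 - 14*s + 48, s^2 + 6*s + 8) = 1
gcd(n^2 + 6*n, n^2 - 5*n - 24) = 1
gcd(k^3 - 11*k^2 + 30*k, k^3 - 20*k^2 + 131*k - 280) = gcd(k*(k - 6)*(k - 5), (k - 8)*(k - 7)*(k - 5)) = k - 5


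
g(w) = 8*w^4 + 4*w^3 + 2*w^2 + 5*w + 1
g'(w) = 32*w^3 + 12*w^2 + 4*w + 5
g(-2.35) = 192.37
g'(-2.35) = -353.42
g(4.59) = 4003.82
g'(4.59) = 3370.66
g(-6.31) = 11726.70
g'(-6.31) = -7582.11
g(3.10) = 893.70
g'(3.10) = 1086.03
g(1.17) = 30.99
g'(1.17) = 77.36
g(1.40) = 53.63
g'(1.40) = 121.93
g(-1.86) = 68.63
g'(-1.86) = -166.84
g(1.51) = 68.47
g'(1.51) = 148.58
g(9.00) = 55612.00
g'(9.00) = 24341.00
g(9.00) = 55612.00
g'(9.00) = 24341.00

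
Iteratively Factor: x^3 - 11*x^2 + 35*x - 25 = (x - 5)*(x^2 - 6*x + 5) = (x - 5)^2*(x - 1)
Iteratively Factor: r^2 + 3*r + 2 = (r + 2)*(r + 1)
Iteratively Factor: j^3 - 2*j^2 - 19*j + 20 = (j + 4)*(j^2 - 6*j + 5) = (j - 1)*(j + 4)*(j - 5)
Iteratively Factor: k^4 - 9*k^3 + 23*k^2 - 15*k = (k - 5)*(k^3 - 4*k^2 + 3*k) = (k - 5)*(k - 1)*(k^2 - 3*k) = k*(k - 5)*(k - 1)*(k - 3)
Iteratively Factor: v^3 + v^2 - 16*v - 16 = (v + 1)*(v^2 - 16) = (v - 4)*(v + 1)*(v + 4)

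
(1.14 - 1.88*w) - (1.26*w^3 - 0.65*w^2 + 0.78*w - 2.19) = -1.26*w^3 + 0.65*w^2 - 2.66*w + 3.33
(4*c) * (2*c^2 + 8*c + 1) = 8*c^3 + 32*c^2 + 4*c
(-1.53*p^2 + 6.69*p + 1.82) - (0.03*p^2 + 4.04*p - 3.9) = -1.56*p^2 + 2.65*p + 5.72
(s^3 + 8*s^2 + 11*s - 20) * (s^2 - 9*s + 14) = s^5 - s^4 - 47*s^3 - 7*s^2 + 334*s - 280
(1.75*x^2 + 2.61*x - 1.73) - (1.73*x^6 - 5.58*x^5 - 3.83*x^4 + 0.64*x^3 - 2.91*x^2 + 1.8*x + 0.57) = -1.73*x^6 + 5.58*x^5 + 3.83*x^4 - 0.64*x^3 + 4.66*x^2 + 0.81*x - 2.3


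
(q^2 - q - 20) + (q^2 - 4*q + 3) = 2*q^2 - 5*q - 17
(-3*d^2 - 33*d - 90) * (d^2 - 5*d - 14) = -3*d^4 - 18*d^3 + 117*d^2 + 912*d + 1260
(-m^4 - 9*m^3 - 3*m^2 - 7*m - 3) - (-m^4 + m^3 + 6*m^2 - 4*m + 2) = -10*m^3 - 9*m^2 - 3*m - 5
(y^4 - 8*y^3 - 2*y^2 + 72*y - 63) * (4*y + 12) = 4*y^5 - 20*y^4 - 104*y^3 + 264*y^2 + 612*y - 756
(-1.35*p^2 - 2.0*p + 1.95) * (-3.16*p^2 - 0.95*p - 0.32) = 4.266*p^4 + 7.6025*p^3 - 3.83*p^2 - 1.2125*p - 0.624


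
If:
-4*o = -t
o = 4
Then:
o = 4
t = 16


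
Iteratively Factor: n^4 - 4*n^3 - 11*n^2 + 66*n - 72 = (n + 4)*(n^3 - 8*n^2 + 21*n - 18) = (n - 3)*(n + 4)*(n^2 - 5*n + 6) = (n - 3)^2*(n + 4)*(n - 2)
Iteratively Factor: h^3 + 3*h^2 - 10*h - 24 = (h + 4)*(h^2 - h - 6) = (h + 2)*(h + 4)*(h - 3)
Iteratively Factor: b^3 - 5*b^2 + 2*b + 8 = (b - 2)*(b^2 - 3*b - 4) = (b - 4)*(b - 2)*(b + 1)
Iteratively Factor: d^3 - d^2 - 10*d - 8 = (d + 1)*(d^2 - 2*d - 8) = (d + 1)*(d + 2)*(d - 4)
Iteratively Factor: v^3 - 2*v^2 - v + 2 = (v - 1)*(v^2 - v - 2) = (v - 1)*(v + 1)*(v - 2)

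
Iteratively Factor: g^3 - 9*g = (g - 3)*(g^2 + 3*g) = g*(g - 3)*(g + 3)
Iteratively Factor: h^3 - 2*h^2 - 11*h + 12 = (h + 3)*(h^2 - 5*h + 4) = (h - 4)*(h + 3)*(h - 1)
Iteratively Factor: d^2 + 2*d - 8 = (d - 2)*(d + 4)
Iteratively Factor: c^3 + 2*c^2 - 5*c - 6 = (c - 2)*(c^2 + 4*c + 3) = (c - 2)*(c + 3)*(c + 1)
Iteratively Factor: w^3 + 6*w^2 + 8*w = (w + 2)*(w^2 + 4*w) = w*(w + 2)*(w + 4)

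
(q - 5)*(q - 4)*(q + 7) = q^3 - 2*q^2 - 43*q + 140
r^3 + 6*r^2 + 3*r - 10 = (r - 1)*(r + 2)*(r + 5)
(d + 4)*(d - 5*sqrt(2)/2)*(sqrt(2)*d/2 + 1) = sqrt(2)*d^3/2 - 3*d^2/2 + 2*sqrt(2)*d^2 - 6*d - 5*sqrt(2)*d/2 - 10*sqrt(2)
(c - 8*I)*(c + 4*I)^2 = c^3 + 48*c + 128*I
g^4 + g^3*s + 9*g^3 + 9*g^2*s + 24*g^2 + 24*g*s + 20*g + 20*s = (g + 2)^2*(g + 5)*(g + s)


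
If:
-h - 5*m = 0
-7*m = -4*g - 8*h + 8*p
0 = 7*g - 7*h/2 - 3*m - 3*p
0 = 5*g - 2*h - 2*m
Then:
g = 0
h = 0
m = 0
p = 0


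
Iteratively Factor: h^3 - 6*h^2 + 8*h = (h)*(h^2 - 6*h + 8) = h*(h - 2)*(h - 4)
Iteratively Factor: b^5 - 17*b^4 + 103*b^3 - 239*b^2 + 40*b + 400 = (b - 4)*(b^4 - 13*b^3 + 51*b^2 - 35*b - 100) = (b - 4)*(b + 1)*(b^3 - 14*b^2 + 65*b - 100) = (b - 4)^2*(b + 1)*(b^2 - 10*b + 25) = (b - 5)*(b - 4)^2*(b + 1)*(b - 5)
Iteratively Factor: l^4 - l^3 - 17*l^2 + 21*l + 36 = (l - 3)*(l^3 + 2*l^2 - 11*l - 12) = (l - 3)^2*(l^2 + 5*l + 4) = (l - 3)^2*(l + 4)*(l + 1)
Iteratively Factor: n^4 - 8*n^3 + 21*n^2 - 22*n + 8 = (n - 2)*(n^3 - 6*n^2 + 9*n - 4) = (n - 2)*(n - 1)*(n^2 - 5*n + 4) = (n - 2)*(n - 1)^2*(n - 4)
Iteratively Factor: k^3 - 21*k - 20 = (k + 4)*(k^2 - 4*k - 5) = (k - 5)*(k + 4)*(k + 1)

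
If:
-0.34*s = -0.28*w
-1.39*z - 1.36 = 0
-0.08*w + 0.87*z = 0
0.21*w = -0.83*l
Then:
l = 2.69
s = -8.76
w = -10.64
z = -0.98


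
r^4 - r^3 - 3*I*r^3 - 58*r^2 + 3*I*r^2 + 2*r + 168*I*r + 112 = (r - 8)*(r + 7)*(r - 2*I)*(r - I)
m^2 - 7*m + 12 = (m - 4)*(m - 3)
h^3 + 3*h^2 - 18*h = h*(h - 3)*(h + 6)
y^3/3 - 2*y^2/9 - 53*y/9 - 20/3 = (y/3 + 1)*(y - 5)*(y + 4/3)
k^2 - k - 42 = (k - 7)*(k + 6)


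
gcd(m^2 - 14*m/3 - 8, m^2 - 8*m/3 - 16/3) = m + 4/3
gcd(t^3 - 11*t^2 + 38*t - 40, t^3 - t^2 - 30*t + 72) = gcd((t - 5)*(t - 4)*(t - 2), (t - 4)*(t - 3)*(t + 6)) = t - 4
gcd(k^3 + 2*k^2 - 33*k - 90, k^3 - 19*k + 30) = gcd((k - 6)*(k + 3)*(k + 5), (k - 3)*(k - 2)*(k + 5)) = k + 5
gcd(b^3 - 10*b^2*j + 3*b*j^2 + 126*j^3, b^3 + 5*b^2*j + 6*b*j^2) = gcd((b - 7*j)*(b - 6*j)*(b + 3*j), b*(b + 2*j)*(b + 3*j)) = b + 3*j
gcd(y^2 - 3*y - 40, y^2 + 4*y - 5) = y + 5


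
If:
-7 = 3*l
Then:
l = -7/3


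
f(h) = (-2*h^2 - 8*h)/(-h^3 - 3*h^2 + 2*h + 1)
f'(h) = (-4*h - 8)/(-h^3 - 3*h^2 + 2*h + 1) + (-2*h^2 - 8*h)*(3*h^2 + 6*h - 2)/(-h^3 - 3*h^2 + 2*h + 1)^2 = 2*(-h*(h + 4)*(3*h^2 + 6*h - 2) + 2*(h + 2)*(h^3 + 3*h^2 - 2*h - 1))/(h^3 + 3*h^2 - 2*h - 1)^2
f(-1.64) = -1.30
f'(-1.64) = -0.59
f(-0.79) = -2.59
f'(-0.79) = -3.96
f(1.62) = 2.31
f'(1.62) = -2.73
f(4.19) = 0.59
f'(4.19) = -0.17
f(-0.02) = 0.17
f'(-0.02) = -8.63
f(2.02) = 1.57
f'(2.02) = -1.24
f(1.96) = 1.65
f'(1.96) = -1.37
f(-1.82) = -1.21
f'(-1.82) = -0.44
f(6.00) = 0.39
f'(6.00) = -0.07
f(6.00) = 0.39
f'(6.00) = -0.07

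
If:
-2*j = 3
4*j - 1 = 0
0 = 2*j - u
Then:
No Solution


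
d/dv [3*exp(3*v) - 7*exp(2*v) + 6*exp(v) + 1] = (9*exp(2*v) - 14*exp(v) + 6)*exp(v)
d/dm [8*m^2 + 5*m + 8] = 16*m + 5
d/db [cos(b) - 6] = -sin(b)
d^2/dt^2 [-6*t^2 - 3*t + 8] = -12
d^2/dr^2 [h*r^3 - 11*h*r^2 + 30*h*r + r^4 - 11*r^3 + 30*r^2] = 6*h*r - 22*h + 12*r^2 - 66*r + 60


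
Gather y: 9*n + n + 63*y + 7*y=10*n + 70*y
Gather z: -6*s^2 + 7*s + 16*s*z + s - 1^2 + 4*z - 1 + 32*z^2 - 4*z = -6*s^2 + 16*s*z + 8*s + 32*z^2 - 2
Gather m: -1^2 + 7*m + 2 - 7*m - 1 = 0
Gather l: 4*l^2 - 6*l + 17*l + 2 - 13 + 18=4*l^2 + 11*l + 7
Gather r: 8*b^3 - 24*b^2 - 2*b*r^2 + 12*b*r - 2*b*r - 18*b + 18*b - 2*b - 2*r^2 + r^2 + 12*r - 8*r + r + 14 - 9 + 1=8*b^3 - 24*b^2 - 2*b + r^2*(-2*b - 1) + r*(10*b + 5) + 6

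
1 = 1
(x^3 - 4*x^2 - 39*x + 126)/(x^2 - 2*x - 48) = (x^2 - 10*x + 21)/(x - 8)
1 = 1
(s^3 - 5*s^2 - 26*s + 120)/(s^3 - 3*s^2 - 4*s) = (s^2 - s - 30)/(s*(s + 1))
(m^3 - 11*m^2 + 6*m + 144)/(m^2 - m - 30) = (m^2 - 5*m - 24)/(m + 5)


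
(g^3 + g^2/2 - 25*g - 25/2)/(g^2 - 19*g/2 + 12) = (2*g^3 + g^2 - 50*g - 25)/(2*g^2 - 19*g + 24)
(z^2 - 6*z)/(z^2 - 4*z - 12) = z/(z + 2)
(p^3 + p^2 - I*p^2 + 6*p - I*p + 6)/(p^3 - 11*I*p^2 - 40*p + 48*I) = (p^2 + p*(1 + 2*I) + 2*I)/(p^2 - 8*I*p - 16)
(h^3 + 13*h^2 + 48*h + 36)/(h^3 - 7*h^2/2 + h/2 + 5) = 2*(h^2 + 12*h + 36)/(2*h^2 - 9*h + 10)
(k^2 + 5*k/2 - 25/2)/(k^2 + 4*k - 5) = (k - 5/2)/(k - 1)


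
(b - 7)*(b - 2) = b^2 - 9*b + 14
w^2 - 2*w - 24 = (w - 6)*(w + 4)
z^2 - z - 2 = (z - 2)*(z + 1)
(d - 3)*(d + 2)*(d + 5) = d^3 + 4*d^2 - 11*d - 30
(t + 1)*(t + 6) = t^2 + 7*t + 6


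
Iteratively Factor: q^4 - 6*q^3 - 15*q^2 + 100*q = (q)*(q^3 - 6*q^2 - 15*q + 100) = q*(q + 4)*(q^2 - 10*q + 25) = q*(q - 5)*(q + 4)*(q - 5)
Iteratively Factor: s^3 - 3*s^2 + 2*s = (s - 1)*(s^2 - 2*s) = s*(s - 1)*(s - 2)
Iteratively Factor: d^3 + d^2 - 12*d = (d + 4)*(d^2 - 3*d) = d*(d + 4)*(d - 3)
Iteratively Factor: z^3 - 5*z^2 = (z - 5)*(z^2) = z*(z - 5)*(z)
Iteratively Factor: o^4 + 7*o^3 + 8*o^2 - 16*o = (o - 1)*(o^3 + 8*o^2 + 16*o) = (o - 1)*(o + 4)*(o^2 + 4*o) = o*(o - 1)*(o + 4)*(o + 4)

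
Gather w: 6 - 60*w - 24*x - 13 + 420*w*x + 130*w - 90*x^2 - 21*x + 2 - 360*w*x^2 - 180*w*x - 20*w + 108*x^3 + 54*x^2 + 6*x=w*(-360*x^2 + 240*x + 50) + 108*x^3 - 36*x^2 - 39*x - 5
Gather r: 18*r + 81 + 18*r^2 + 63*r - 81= 18*r^2 + 81*r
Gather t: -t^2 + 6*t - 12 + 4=-t^2 + 6*t - 8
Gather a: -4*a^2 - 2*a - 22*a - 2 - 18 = -4*a^2 - 24*a - 20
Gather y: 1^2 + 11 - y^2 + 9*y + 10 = -y^2 + 9*y + 22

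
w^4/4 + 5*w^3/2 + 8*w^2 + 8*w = w*(w/4 + 1)*(w + 2)*(w + 4)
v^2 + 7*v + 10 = (v + 2)*(v + 5)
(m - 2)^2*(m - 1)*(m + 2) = m^4 - 3*m^3 - 2*m^2 + 12*m - 8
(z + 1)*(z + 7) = z^2 + 8*z + 7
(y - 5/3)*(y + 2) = y^2 + y/3 - 10/3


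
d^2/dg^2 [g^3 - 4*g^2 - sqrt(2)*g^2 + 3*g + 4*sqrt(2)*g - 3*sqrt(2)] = 6*g - 8 - 2*sqrt(2)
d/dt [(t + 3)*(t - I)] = 2*t + 3 - I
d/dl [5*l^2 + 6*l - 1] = 10*l + 6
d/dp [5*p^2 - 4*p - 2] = 10*p - 4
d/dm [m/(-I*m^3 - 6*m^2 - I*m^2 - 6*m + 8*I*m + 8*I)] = (-2*I*m^3 + m^2*(-6 - I) - 8*I)/(m^6 + m^5*(2 - 12*I) + m^4*(-51 - 24*I) + m^3*(-104 + 84*I) + m^2*(12 + 192*I) + m*(128 + 96*I) + 64)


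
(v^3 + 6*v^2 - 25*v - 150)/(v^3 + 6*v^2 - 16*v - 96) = (v^2 - 25)/(v^2 - 16)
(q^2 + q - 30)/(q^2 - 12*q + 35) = (q + 6)/(q - 7)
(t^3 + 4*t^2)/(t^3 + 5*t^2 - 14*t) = t*(t + 4)/(t^2 + 5*t - 14)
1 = 1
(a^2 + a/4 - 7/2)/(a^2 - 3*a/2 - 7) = (4*a - 7)/(2*(2*a - 7))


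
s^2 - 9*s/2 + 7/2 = (s - 7/2)*(s - 1)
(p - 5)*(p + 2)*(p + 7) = p^3 + 4*p^2 - 31*p - 70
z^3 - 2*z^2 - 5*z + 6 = (z - 3)*(z - 1)*(z + 2)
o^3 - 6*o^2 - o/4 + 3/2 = (o - 6)*(o - 1/2)*(o + 1/2)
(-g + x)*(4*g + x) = -4*g^2 + 3*g*x + x^2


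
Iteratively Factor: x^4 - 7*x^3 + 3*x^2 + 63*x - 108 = (x - 3)*(x^3 - 4*x^2 - 9*x + 36) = (x - 3)*(x + 3)*(x^2 - 7*x + 12) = (x - 3)^2*(x + 3)*(x - 4)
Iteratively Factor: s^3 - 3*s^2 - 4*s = (s - 4)*(s^2 + s) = s*(s - 4)*(s + 1)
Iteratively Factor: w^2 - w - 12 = (w + 3)*(w - 4)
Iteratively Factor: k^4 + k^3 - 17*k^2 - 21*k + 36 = (k - 1)*(k^3 + 2*k^2 - 15*k - 36) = (k - 1)*(k + 3)*(k^2 - k - 12) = (k - 1)*(k + 3)^2*(k - 4)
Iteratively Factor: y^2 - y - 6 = (y - 3)*(y + 2)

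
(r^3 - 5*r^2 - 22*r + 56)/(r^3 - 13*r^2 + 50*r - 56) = (r + 4)/(r - 4)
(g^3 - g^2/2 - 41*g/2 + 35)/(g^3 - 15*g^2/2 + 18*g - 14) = (g + 5)/(g - 2)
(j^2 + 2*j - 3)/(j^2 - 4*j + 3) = (j + 3)/(j - 3)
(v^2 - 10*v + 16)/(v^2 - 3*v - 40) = (v - 2)/(v + 5)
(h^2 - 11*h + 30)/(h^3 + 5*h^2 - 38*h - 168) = (h - 5)/(h^2 + 11*h + 28)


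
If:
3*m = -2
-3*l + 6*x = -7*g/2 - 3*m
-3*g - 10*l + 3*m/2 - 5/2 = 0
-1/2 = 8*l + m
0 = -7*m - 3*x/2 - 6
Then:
No Solution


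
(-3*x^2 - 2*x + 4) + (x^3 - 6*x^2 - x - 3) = x^3 - 9*x^2 - 3*x + 1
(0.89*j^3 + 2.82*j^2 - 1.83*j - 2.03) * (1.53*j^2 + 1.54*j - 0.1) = 1.3617*j^5 + 5.6852*j^4 + 1.4539*j^3 - 6.2061*j^2 - 2.9432*j + 0.203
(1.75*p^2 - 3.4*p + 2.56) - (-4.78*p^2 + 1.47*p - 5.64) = 6.53*p^2 - 4.87*p + 8.2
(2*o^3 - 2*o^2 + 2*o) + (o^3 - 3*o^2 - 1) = 3*o^3 - 5*o^2 + 2*o - 1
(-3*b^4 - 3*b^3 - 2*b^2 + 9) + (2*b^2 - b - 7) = -3*b^4 - 3*b^3 - b + 2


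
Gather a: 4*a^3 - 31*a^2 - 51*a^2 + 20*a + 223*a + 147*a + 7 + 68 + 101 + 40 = 4*a^3 - 82*a^2 + 390*a + 216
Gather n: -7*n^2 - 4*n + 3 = -7*n^2 - 4*n + 3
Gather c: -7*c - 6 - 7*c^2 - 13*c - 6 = -7*c^2 - 20*c - 12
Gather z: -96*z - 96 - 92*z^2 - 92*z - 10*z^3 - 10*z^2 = -10*z^3 - 102*z^2 - 188*z - 96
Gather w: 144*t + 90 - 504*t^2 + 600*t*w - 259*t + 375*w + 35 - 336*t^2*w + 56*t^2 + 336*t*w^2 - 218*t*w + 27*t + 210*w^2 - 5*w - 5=-448*t^2 - 88*t + w^2*(336*t + 210) + w*(-336*t^2 + 382*t + 370) + 120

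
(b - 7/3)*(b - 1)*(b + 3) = b^3 - b^2/3 - 23*b/3 + 7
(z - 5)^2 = z^2 - 10*z + 25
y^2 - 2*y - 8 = (y - 4)*(y + 2)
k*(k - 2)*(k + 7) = k^3 + 5*k^2 - 14*k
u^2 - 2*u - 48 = (u - 8)*(u + 6)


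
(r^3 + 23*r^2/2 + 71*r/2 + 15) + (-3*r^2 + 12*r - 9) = r^3 + 17*r^2/2 + 95*r/2 + 6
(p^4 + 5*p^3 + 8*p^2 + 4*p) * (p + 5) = p^5 + 10*p^4 + 33*p^3 + 44*p^2 + 20*p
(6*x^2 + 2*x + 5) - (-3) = 6*x^2 + 2*x + 8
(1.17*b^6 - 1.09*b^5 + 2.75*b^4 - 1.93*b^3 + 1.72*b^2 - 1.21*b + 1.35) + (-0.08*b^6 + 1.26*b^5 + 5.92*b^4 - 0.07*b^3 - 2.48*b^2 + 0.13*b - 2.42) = 1.09*b^6 + 0.17*b^5 + 8.67*b^4 - 2.0*b^3 - 0.76*b^2 - 1.08*b - 1.07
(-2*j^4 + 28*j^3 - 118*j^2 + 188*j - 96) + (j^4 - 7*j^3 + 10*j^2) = -j^4 + 21*j^3 - 108*j^2 + 188*j - 96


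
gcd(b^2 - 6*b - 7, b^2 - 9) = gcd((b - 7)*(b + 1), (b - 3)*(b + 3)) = 1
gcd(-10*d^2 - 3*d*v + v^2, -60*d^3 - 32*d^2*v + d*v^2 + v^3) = 2*d + v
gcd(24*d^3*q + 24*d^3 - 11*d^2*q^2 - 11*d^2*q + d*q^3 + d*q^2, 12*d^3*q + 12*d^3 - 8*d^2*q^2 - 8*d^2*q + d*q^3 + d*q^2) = d*q + d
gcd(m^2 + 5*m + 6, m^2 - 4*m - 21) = m + 3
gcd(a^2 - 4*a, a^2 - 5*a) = a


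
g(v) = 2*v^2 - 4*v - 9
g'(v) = 4*v - 4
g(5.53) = 30.04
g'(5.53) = 18.12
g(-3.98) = 38.60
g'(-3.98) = -19.92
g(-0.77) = -4.73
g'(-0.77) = -7.08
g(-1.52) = 1.70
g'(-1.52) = -10.08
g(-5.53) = 74.28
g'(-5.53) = -26.12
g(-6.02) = 87.56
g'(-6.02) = -28.08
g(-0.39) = -7.14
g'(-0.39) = -5.56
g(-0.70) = -5.22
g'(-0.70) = -6.80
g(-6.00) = 87.00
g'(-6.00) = -28.00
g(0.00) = -9.00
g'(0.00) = -4.00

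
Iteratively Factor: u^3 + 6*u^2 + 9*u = (u + 3)*(u^2 + 3*u) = u*(u + 3)*(u + 3)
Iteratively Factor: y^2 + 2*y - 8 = (y - 2)*(y + 4)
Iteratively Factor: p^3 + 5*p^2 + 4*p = (p + 4)*(p^2 + p) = p*(p + 4)*(p + 1)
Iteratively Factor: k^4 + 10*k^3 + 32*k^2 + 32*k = (k + 2)*(k^3 + 8*k^2 + 16*k) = (k + 2)*(k + 4)*(k^2 + 4*k) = (k + 2)*(k + 4)^2*(k)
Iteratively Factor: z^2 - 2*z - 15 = (z - 5)*(z + 3)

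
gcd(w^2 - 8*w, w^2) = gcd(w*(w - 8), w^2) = w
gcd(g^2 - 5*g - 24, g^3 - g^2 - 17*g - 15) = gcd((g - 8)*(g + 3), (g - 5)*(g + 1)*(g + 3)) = g + 3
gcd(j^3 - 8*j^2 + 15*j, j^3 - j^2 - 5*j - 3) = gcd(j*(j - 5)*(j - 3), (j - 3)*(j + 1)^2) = j - 3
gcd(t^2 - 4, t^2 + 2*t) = t + 2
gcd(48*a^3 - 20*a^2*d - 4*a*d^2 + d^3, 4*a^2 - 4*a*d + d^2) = 2*a - d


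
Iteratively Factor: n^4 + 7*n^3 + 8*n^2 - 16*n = (n + 4)*(n^3 + 3*n^2 - 4*n) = (n - 1)*(n + 4)*(n^2 + 4*n) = (n - 1)*(n + 4)^2*(n)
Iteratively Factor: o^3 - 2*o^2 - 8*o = (o)*(o^2 - 2*o - 8) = o*(o + 2)*(o - 4)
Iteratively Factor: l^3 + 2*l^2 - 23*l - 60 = (l + 3)*(l^2 - l - 20) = (l + 3)*(l + 4)*(l - 5)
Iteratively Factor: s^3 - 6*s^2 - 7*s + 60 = (s - 5)*(s^2 - s - 12) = (s - 5)*(s - 4)*(s + 3)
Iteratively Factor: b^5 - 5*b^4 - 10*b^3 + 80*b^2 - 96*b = (b)*(b^4 - 5*b^3 - 10*b^2 + 80*b - 96) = b*(b - 3)*(b^3 - 2*b^2 - 16*b + 32) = b*(b - 4)*(b - 3)*(b^2 + 2*b - 8) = b*(b - 4)*(b - 3)*(b + 4)*(b - 2)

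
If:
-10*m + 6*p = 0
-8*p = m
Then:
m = 0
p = 0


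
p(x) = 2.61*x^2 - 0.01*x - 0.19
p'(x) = 5.22*x - 0.01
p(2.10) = 11.30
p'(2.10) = 10.95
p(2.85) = 20.98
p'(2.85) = 14.87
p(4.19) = 45.59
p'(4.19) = 21.86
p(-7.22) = 135.94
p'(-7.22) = -37.70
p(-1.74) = 7.73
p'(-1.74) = -9.09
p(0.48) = 0.41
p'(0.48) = 2.50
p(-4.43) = 51.08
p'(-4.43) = -23.13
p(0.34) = 0.11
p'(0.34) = 1.76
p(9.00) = 211.13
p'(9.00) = 46.97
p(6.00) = 93.71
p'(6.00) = 31.31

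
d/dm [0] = 0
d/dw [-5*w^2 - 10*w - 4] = -10*w - 10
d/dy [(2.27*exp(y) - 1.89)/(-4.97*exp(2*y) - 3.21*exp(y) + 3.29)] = (11.2819*exp(2*y) - 18.7866*exp(y) + 1.4014)*exp(y)/(24.7009*exp(4*y) + 31.9074*exp(3*y) - 22.3985*exp(2*y) - 21.1218*exp(y) + 10.8241)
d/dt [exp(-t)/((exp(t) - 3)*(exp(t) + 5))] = (-3*exp(2*t) - 4*exp(t) + 15)*exp(-t)/(exp(4*t) + 4*exp(3*t) - 26*exp(2*t) - 60*exp(t) + 225)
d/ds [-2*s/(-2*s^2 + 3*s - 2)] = 4*(1 - s^2)/(4*s^4 - 12*s^3 + 17*s^2 - 12*s + 4)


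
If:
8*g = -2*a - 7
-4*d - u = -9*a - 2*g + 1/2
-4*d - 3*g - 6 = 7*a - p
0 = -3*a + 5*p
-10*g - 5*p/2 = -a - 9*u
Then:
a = -755/5174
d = -26393/41392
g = -8677/10348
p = -453/5174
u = -9725/10348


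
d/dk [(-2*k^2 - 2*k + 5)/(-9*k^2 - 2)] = 2*(-9*k^2 + 49*k + 2)/(81*k^4 + 36*k^2 + 4)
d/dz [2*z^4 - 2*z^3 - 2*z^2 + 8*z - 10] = 8*z^3 - 6*z^2 - 4*z + 8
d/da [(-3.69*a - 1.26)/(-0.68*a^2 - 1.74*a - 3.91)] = (-2.5092*a^2 - 1.7136*a + 12.2355)/(0.4624*a^4 + 2.3664*a^3 + 8.3452*a^2 + 13.6068*a + 15.2881)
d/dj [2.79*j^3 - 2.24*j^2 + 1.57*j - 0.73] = 8.37*j^2 - 4.48*j + 1.57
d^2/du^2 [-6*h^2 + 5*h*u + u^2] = 2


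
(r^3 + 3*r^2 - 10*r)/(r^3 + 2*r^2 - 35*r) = (r^2 + 3*r - 10)/(r^2 + 2*r - 35)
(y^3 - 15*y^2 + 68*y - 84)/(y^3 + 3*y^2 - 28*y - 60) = (y^3 - 15*y^2 + 68*y - 84)/(y^3 + 3*y^2 - 28*y - 60)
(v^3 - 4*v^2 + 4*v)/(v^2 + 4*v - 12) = v*(v - 2)/(v + 6)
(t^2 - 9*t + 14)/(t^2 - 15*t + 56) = (t - 2)/(t - 8)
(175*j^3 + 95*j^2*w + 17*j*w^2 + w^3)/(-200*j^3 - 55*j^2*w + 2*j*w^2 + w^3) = (7*j + w)/(-8*j + w)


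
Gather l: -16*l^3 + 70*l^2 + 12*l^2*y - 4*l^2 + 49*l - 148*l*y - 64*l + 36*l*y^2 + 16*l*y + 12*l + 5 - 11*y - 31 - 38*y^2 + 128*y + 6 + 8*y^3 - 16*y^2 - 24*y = -16*l^3 + l^2*(12*y + 66) + l*(36*y^2 - 132*y - 3) + 8*y^3 - 54*y^2 + 93*y - 20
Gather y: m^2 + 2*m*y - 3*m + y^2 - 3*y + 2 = m^2 - 3*m + y^2 + y*(2*m - 3) + 2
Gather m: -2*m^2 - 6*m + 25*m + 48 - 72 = -2*m^2 + 19*m - 24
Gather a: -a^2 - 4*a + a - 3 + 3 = -a^2 - 3*a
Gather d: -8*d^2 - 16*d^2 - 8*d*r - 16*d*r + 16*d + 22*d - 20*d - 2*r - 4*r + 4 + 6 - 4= -24*d^2 + d*(18 - 24*r) - 6*r + 6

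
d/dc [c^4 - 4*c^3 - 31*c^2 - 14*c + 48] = 4*c^3 - 12*c^2 - 62*c - 14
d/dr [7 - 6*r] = -6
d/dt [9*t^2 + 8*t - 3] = 18*t + 8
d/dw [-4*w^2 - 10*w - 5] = -8*w - 10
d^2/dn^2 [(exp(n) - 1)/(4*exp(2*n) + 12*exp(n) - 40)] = (exp(4*n) - 7*exp(3*n) + 51*exp(2*n) - 19*exp(n) + 70)*exp(n)/(4*(exp(6*n) + 9*exp(5*n) - 3*exp(4*n) - 153*exp(3*n) + 30*exp(2*n) + 900*exp(n) - 1000))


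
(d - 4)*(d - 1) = d^2 - 5*d + 4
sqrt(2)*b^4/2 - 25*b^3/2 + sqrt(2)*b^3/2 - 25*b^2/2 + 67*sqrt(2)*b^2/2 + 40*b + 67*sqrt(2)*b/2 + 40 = (b - 8*sqrt(2))*(b - 5*sqrt(2))*(b + sqrt(2)/2)*(sqrt(2)*b/2 + sqrt(2)/2)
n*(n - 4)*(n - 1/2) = n^3 - 9*n^2/2 + 2*n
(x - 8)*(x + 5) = x^2 - 3*x - 40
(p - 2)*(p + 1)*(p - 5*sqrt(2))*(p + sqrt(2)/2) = p^4 - 9*sqrt(2)*p^3/2 - p^3 - 7*p^2 + 9*sqrt(2)*p^2/2 + 5*p + 9*sqrt(2)*p + 10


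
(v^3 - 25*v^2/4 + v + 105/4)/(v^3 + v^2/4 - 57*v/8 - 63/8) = 2*(v - 5)/(2*v + 3)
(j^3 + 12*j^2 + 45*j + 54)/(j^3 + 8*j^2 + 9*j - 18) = (j + 3)/(j - 1)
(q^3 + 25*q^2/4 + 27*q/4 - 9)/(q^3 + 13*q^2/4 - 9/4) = (q + 4)/(q + 1)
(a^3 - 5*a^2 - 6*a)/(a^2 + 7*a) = (a^2 - 5*a - 6)/(a + 7)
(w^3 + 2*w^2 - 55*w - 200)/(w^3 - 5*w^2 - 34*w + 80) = (w + 5)/(w - 2)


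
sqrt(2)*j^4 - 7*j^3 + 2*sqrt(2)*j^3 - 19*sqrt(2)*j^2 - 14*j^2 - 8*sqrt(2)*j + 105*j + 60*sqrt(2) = (j - 3)*(j + 5)*(j - 4*sqrt(2))*(sqrt(2)*j + 1)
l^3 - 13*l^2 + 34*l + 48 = (l - 8)*(l - 6)*(l + 1)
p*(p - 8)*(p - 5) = p^3 - 13*p^2 + 40*p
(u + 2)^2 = u^2 + 4*u + 4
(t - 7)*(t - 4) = t^2 - 11*t + 28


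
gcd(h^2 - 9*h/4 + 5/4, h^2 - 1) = h - 1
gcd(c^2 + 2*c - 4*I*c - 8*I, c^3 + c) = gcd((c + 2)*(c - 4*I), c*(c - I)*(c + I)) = 1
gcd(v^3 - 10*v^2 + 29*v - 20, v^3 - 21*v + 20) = v^2 - 5*v + 4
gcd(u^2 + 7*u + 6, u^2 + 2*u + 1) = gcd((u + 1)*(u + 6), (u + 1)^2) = u + 1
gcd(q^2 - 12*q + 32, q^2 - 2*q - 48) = q - 8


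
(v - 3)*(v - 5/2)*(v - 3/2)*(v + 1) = v^4 - 6*v^3 + 35*v^2/4 + 9*v/2 - 45/4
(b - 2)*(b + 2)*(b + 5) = b^3 + 5*b^2 - 4*b - 20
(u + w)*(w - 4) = u*w - 4*u + w^2 - 4*w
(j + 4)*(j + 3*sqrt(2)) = j^2 + 4*j + 3*sqrt(2)*j + 12*sqrt(2)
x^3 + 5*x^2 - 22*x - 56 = (x - 4)*(x + 2)*(x + 7)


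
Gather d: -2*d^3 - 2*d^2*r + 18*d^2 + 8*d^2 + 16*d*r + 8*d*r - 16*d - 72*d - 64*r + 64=-2*d^3 + d^2*(26 - 2*r) + d*(24*r - 88) - 64*r + 64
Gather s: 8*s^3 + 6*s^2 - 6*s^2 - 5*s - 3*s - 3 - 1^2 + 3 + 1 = 8*s^3 - 8*s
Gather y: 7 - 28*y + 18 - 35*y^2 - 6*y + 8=-35*y^2 - 34*y + 33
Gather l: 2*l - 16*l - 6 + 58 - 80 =-14*l - 28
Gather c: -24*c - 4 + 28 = 24 - 24*c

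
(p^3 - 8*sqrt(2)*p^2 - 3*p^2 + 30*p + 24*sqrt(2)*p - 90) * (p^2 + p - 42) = p^5 - 8*sqrt(2)*p^4 - 2*p^4 - 15*p^3 + 16*sqrt(2)*p^3 + 66*p^2 + 360*sqrt(2)*p^2 - 1008*sqrt(2)*p - 1350*p + 3780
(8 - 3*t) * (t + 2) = -3*t^2 + 2*t + 16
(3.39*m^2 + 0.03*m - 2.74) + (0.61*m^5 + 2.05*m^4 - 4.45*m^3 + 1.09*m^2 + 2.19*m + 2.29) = 0.61*m^5 + 2.05*m^4 - 4.45*m^3 + 4.48*m^2 + 2.22*m - 0.45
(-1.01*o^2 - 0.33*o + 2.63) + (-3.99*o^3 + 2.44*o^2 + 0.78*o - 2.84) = -3.99*o^3 + 1.43*o^2 + 0.45*o - 0.21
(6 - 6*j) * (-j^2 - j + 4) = 6*j^3 - 30*j + 24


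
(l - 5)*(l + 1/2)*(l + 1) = l^3 - 7*l^2/2 - 7*l - 5/2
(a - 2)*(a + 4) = a^2 + 2*a - 8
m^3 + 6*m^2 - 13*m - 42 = (m - 3)*(m + 2)*(m + 7)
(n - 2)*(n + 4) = n^2 + 2*n - 8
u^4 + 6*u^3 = u^3*(u + 6)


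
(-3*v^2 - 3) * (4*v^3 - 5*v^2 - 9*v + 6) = -12*v^5 + 15*v^4 + 15*v^3 - 3*v^2 + 27*v - 18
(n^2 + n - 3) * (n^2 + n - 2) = n^4 + 2*n^3 - 4*n^2 - 5*n + 6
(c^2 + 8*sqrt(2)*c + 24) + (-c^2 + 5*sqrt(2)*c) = 13*sqrt(2)*c + 24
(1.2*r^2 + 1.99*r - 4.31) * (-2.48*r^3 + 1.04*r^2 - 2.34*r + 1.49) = -2.976*r^5 - 3.6872*r^4 + 9.9504*r^3 - 7.351*r^2 + 13.0505*r - 6.4219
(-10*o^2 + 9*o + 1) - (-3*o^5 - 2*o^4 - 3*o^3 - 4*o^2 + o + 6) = 3*o^5 + 2*o^4 + 3*o^3 - 6*o^2 + 8*o - 5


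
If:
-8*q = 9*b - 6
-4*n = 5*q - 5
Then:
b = 2/3 - 8*q/9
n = 5/4 - 5*q/4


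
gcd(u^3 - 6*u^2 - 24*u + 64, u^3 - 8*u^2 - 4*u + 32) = u^2 - 10*u + 16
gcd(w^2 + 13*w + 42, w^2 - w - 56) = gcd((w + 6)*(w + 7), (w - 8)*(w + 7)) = w + 7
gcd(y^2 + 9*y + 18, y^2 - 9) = y + 3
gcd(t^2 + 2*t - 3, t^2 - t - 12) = t + 3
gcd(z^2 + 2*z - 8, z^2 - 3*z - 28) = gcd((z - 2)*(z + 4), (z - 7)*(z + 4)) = z + 4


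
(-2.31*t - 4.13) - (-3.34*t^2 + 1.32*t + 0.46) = 3.34*t^2 - 3.63*t - 4.59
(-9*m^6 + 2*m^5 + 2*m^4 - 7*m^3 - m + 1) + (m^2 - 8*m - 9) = -9*m^6 + 2*m^5 + 2*m^4 - 7*m^3 + m^2 - 9*m - 8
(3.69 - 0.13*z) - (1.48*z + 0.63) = 3.06 - 1.61*z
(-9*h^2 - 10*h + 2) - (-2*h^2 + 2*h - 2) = -7*h^2 - 12*h + 4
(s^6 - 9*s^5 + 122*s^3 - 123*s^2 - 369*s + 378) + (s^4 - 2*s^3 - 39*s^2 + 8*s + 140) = s^6 - 9*s^5 + s^4 + 120*s^3 - 162*s^2 - 361*s + 518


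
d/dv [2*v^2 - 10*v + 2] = 4*v - 10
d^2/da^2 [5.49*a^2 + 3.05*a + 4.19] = 10.9800000000000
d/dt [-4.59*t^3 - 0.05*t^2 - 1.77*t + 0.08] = -13.77*t^2 - 0.1*t - 1.77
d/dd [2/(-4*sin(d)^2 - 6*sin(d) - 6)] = (4*sin(d) + 3)*cos(d)/(3*sin(d) - cos(2*d) + 4)^2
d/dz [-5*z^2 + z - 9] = 1 - 10*z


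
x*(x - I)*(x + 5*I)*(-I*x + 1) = -I*x^4 + 5*x^3 - I*x^2 + 5*x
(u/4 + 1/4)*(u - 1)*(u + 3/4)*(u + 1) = u^4/4 + 7*u^3/16 - u^2/16 - 7*u/16 - 3/16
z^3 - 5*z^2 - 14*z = z*(z - 7)*(z + 2)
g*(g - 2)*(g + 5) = g^3 + 3*g^2 - 10*g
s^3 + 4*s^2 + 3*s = s*(s + 1)*(s + 3)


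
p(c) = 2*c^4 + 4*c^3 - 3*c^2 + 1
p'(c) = 8*c^3 + 12*c^2 - 6*c = 2*c*(4*c^2 + 6*c - 3)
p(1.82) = 37.12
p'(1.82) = 77.06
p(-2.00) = -11.00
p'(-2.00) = -4.00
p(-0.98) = -3.80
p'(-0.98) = 9.88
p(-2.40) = -5.22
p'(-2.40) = -27.07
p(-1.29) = -7.04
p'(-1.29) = 10.54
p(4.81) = 1447.29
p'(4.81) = 1139.05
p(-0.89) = -2.94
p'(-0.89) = 9.21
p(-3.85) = 167.68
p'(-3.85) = -255.56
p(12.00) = 47953.00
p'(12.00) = 15480.00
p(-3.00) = 28.00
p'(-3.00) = -90.00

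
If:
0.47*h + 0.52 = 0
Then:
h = -1.11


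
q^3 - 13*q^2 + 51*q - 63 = (q - 7)*(q - 3)^2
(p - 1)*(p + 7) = p^2 + 6*p - 7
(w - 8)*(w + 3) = w^2 - 5*w - 24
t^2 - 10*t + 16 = (t - 8)*(t - 2)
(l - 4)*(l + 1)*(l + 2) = l^3 - l^2 - 10*l - 8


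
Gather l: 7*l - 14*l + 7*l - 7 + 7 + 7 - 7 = 0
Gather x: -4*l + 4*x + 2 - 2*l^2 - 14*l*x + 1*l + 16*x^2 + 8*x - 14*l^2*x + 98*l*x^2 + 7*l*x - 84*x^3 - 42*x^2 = -2*l^2 - 3*l - 84*x^3 + x^2*(98*l - 26) + x*(-14*l^2 - 7*l + 12) + 2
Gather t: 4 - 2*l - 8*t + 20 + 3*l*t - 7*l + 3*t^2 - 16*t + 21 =-9*l + 3*t^2 + t*(3*l - 24) + 45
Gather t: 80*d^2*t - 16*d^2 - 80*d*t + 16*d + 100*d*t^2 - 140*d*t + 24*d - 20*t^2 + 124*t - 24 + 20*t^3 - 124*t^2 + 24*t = -16*d^2 + 40*d + 20*t^3 + t^2*(100*d - 144) + t*(80*d^2 - 220*d + 148) - 24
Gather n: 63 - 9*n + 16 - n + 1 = 80 - 10*n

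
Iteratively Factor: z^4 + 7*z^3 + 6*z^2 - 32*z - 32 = (z - 2)*(z^3 + 9*z^2 + 24*z + 16) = (z - 2)*(z + 1)*(z^2 + 8*z + 16) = (z - 2)*(z + 1)*(z + 4)*(z + 4)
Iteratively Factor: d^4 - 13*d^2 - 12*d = (d + 3)*(d^3 - 3*d^2 - 4*d) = (d - 4)*(d + 3)*(d^2 + d) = (d - 4)*(d + 1)*(d + 3)*(d)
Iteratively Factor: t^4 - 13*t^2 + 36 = (t + 3)*(t^3 - 3*t^2 - 4*t + 12) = (t + 2)*(t + 3)*(t^2 - 5*t + 6) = (t - 3)*(t + 2)*(t + 3)*(t - 2)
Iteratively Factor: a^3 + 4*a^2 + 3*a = (a)*(a^2 + 4*a + 3) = a*(a + 1)*(a + 3)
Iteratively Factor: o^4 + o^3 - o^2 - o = (o)*(o^3 + o^2 - o - 1) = o*(o + 1)*(o^2 - 1) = o*(o - 1)*(o + 1)*(o + 1)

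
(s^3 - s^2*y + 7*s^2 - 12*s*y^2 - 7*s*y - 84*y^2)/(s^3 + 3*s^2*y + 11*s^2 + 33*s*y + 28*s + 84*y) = (s - 4*y)/(s + 4)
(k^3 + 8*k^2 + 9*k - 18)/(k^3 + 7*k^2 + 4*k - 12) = (k + 3)/(k + 2)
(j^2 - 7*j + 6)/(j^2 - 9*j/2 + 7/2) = 2*(j - 6)/(2*j - 7)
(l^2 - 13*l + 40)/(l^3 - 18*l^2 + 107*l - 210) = (l - 8)/(l^2 - 13*l + 42)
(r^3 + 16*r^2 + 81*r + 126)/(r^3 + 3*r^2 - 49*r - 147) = (r + 6)/(r - 7)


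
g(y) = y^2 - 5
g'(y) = 2*y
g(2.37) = 0.62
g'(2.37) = 4.74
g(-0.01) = -5.00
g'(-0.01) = -0.02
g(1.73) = -2.01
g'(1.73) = 3.46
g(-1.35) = -3.18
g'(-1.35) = -2.70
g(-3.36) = 6.29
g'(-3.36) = -6.72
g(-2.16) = -0.33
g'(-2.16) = -4.32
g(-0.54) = -4.71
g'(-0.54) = -1.08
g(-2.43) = 0.90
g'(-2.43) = -4.86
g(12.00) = 139.00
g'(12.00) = 24.00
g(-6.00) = 31.00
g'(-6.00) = -12.00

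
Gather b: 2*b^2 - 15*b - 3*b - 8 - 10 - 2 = 2*b^2 - 18*b - 20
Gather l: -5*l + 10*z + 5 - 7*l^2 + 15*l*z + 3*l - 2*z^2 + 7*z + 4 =-7*l^2 + l*(15*z - 2) - 2*z^2 + 17*z + 9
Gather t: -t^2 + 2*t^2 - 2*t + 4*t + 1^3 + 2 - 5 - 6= t^2 + 2*t - 8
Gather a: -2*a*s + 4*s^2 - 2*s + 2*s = -2*a*s + 4*s^2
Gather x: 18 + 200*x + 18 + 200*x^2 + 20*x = 200*x^2 + 220*x + 36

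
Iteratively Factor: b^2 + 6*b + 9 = (b + 3)*(b + 3)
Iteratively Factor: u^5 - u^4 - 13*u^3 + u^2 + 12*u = (u - 1)*(u^4 - 13*u^2 - 12*u) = (u - 4)*(u - 1)*(u^3 + 4*u^2 + 3*u) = u*(u - 4)*(u - 1)*(u^2 + 4*u + 3) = u*(u - 4)*(u - 1)*(u + 3)*(u + 1)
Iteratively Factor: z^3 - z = (z + 1)*(z^2 - z) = z*(z + 1)*(z - 1)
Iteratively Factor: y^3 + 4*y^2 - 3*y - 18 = (y + 3)*(y^2 + y - 6) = (y + 3)^2*(y - 2)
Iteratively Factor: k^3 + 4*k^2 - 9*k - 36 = (k + 4)*(k^2 - 9) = (k + 3)*(k + 4)*(k - 3)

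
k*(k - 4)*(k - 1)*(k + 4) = k^4 - k^3 - 16*k^2 + 16*k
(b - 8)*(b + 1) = b^2 - 7*b - 8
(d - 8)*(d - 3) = d^2 - 11*d + 24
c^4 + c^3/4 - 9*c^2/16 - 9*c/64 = c*(c - 3/4)*(c + 1/4)*(c + 3/4)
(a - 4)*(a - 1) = a^2 - 5*a + 4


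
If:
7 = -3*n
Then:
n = -7/3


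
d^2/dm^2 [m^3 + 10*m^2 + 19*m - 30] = 6*m + 20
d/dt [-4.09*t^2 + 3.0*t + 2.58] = 3.0 - 8.18*t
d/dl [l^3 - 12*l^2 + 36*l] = 3*l^2 - 24*l + 36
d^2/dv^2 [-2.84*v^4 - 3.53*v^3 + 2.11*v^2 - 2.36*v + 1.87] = -34.08*v^2 - 21.18*v + 4.22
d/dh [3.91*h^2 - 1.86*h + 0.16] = 7.82*h - 1.86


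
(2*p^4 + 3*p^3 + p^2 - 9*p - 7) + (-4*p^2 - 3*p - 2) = 2*p^4 + 3*p^3 - 3*p^2 - 12*p - 9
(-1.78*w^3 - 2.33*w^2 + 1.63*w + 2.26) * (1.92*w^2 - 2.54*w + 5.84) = -3.4176*w^5 + 0.0476000000000001*w^4 - 1.3474*w^3 - 13.4082*w^2 + 3.7788*w + 13.1984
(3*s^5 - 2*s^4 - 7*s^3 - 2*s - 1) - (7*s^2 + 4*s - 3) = 3*s^5 - 2*s^4 - 7*s^3 - 7*s^2 - 6*s + 2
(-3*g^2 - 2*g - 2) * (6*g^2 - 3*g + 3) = -18*g^4 - 3*g^3 - 15*g^2 - 6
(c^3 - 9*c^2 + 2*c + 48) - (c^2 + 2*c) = c^3 - 10*c^2 + 48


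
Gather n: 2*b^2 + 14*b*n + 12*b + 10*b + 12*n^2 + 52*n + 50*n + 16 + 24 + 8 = 2*b^2 + 22*b + 12*n^2 + n*(14*b + 102) + 48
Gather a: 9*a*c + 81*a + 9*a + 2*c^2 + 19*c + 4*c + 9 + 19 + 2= a*(9*c + 90) + 2*c^2 + 23*c + 30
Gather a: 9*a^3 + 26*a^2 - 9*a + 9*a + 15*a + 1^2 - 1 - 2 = 9*a^3 + 26*a^2 + 15*a - 2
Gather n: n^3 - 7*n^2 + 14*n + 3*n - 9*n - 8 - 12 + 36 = n^3 - 7*n^2 + 8*n + 16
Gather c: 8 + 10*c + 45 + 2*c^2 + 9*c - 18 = 2*c^2 + 19*c + 35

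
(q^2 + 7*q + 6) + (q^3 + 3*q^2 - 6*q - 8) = q^3 + 4*q^2 + q - 2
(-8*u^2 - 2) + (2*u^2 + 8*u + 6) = -6*u^2 + 8*u + 4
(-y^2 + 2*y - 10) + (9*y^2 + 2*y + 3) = 8*y^2 + 4*y - 7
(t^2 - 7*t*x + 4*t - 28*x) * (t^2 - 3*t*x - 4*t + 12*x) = t^4 - 10*t^3*x + 21*t^2*x^2 - 16*t^2 + 160*t*x - 336*x^2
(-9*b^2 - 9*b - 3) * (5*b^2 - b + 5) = -45*b^4 - 36*b^3 - 51*b^2 - 42*b - 15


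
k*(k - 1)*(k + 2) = k^3 + k^2 - 2*k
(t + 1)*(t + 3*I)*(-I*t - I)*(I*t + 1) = t^4 + 2*t^3 + 2*I*t^3 + 4*t^2 + 4*I*t^2 + 6*t + 2*I*t + 3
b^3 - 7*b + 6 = (b - 2)*(b - 1)*(b + 3)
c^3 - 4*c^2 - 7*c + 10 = (c - 5)*(c - 1)*(c + 2)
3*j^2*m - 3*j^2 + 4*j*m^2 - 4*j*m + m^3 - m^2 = (j + m)*(3*j + m)*(m - 1)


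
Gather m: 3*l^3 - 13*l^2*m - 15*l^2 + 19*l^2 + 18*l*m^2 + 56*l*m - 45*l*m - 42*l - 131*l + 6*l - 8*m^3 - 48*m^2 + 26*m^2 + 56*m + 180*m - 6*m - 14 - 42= 3*l^3 + 4*l^2 - 167*l - 8*m^3 + m^2*(18*l - 22) + m*(-13*l^2 + 11*l + 230) - 56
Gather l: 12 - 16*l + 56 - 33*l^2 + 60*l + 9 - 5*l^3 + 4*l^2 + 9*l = -5*l^3 - 29*l^2 + 53*l + 77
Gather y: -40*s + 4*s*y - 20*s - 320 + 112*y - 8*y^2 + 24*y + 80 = -60*s - 8*y^2 + y*(4*s + 136) - 240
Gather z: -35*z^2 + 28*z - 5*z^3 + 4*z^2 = -5*z^3 - 31*z^2 + 28*z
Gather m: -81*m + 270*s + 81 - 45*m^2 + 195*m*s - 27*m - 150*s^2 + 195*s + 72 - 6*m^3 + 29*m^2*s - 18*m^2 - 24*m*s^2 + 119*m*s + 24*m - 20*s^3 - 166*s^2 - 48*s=-6*m^3 + m^2*(29*s - 63) + m*(-24*s^2 + 314*s - 84) - 20*s^3 - 316*s^2 + 417*s + 153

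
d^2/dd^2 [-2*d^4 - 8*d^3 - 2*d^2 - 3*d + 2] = -24*d^2 - 48*d - 4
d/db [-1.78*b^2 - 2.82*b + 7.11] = -3.56*b - 2.82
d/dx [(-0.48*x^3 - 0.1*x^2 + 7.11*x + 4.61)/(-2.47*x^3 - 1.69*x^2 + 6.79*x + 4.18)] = (0.5642*x^4 + 28.605*x^3 + 39.4778*x^2 + 14.7458*x - 1.5821)/(6.1009*x^6 + 8.3486*x^5 - 30.6865*x^4 - 43.5994*x^3 + 31.9757*x^2 + 56.7644*x + 17.4724)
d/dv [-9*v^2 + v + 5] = 1 - 18*v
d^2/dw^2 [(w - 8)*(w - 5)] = 2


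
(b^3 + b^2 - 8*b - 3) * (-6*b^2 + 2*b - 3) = -6*b^5 - 4*b^4 + 47*b^3 - b^2 + 18*b + 9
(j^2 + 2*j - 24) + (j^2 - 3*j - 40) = 2*j^2 - j - 64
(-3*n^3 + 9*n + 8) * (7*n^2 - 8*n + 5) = -21*n^5 + 24*n^4 + 48*n^3 - 16*n^2 - 19*n + 40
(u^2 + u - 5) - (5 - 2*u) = u^2 + 3*u - 10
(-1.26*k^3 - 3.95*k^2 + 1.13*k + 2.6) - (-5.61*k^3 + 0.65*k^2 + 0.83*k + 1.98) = 4.35*k^3 - 4.6*k^2 + 0.3*k + 0.62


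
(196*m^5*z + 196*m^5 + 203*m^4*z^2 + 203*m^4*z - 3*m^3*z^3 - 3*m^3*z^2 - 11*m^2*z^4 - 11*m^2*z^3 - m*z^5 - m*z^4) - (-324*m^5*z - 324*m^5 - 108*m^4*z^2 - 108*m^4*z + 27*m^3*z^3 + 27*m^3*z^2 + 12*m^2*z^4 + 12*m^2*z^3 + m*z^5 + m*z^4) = 520*m^5*z + 520*m^5 + 311*m^4*z^2 + 311*m^4*z - 30*m^3*z^3 - 30*m^3*z^2 - 23*m^2*z^4 - 23*m^2*z^3 - 2*m*z^5 - 2*m*z^4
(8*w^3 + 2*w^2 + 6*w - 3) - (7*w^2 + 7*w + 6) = 8*w^3 - 5*w^2 - w - 9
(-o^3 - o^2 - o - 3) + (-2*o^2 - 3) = -o^3 - 3*o^2 - o - 6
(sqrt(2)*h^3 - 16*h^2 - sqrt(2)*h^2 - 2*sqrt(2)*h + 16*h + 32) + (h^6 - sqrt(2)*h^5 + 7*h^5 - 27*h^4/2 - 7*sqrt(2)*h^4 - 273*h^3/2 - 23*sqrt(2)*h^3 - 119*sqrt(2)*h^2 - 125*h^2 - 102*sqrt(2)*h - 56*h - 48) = h^6 - sqrt(2)*h^5 + 7*h^5 - 27*h^4/2 - 7*sqrt(2)*h^4 - 273*h^3/2 - 22*sqrt(2)*h^3 - 120*sqrt(2)*h^2 - 141*h^2 - 104*sqrt(2)*h - 40*h - 16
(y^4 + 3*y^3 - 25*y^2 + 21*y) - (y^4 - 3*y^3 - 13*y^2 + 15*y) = 6*y^3 - 12*y^2 + 6*y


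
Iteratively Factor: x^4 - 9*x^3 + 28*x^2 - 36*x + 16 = (x - 2)*(x^3 - 7*x^2 + 14*x - 8) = (x - 2)^2*(x^2 - 5*x + 4) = (x - 4)*(x - 2)^2*(x - 1)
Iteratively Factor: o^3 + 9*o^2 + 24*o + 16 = (o + 4)*(o^2 + 5*o + 4) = (o + 1)*(o + 4)*(o + 4)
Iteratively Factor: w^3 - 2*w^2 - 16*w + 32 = (w - 4)*(w^2 + 2*w - 8) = (w - 4)*(w + 4)*(w - 2)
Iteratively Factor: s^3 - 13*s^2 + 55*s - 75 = (s - 5)*(s^2 - 8*s + 15) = (s - 5)*(s - 3)*(s - 5)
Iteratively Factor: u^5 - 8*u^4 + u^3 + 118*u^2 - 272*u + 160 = (u + 4)*(u^4 - 12*u^3 + 49*u^2 - 78*u + 40) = (u - 4)*(u + 4)*(u^3 - 8*u^2 + 17*u - 10) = (u - 4)*(u - 2)*(u + 4)*(u^2 - 6*u + 5) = (u - 4)*(u - 2)*(u - 1)*(u + 4)*(u - 5)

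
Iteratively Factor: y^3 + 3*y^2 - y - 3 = (y + 1)*(y^2 + 2*y - 3) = (y - 1)*(y + 1)*(y + 3)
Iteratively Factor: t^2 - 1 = (t + 1)*(t - 1)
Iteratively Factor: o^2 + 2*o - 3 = (o + 3)*(o - 1)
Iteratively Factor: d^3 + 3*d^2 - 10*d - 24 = (d + 2)*(d^2 + d - 12) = (d - 3)*(d + 2)*(d + 4)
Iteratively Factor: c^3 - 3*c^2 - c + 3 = (c - 3)*(c^2 - 1) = (c - 3)*(c - 1)*(c + 1)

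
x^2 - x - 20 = (x - 5)*(x + 4)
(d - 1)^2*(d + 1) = d^3 - d^2 - d + 1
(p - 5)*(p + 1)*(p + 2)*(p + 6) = p^4 + 4*p^3 - 25*p^2 - 88*p - 60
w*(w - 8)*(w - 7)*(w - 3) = w^4 - 18*w^3 + 101*w^2 - 168*w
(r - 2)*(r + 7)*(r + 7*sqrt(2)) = r^3 + 5*r^2 + 7*sqrt(2)*r^2 - 14*r + 35*sqrt(2)*r - 98*sqrt(2)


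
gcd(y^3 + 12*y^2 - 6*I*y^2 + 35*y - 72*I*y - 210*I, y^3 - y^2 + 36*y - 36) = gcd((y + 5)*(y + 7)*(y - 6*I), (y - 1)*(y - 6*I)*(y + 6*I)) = y - 6*I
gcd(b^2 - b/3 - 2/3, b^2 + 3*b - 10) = 1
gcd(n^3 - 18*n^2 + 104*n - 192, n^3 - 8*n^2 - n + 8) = n - 8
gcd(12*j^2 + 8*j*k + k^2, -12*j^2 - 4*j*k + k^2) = 2*j + k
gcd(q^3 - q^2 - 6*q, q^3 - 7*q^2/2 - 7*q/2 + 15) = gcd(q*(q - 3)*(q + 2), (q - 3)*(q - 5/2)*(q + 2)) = q^2 - q - 6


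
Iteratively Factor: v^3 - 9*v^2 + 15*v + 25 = (v + 1)*(v^2 - 10*v + 25) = (v - 5)*(v + 1)*(v - 5)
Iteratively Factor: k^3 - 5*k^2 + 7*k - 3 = (k - 1)*(k^2 - 4*k + 3) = (k - 1)^2*(k - 3)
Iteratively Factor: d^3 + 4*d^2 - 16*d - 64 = (d + 4)*(d^2 - 16) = (d - 4)*(d + 4)*(d + 4)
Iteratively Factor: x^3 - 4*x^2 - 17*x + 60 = (x - 5)*(x^2 + x - 12) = (x - 5)*(x + 4)*(x - 3)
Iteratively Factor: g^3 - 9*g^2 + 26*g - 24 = (g - 4)*(g^2 - 5*g + 6) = (g - 4)*(g - 2)*(g - 3)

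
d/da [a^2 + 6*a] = 2*a + 6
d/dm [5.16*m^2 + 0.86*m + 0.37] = 10.32*m + 0.86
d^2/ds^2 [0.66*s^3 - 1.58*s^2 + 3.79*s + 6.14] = 3.96*s - 3.16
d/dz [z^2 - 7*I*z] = 2*z - 7*I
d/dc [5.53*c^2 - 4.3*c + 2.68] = 11.06*c - 4.3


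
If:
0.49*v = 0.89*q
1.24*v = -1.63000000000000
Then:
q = -0.72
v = -1.31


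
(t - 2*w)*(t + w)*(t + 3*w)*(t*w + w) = t^4*w + 2*t^3*w^2 + t^3*w - 5*t^2*w^3 + 2*t^2*w^2 - 6*t*w^4 - 5*t*w^3 - 6*w^4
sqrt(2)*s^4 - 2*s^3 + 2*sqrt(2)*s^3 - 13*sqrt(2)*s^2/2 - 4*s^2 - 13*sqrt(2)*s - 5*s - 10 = (s + 2)*(s - 5*sqrt(2)/2)*(s + sqrt(2))*(sqrt(2)*s + 1)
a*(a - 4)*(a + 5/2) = a^3 - 3*a^2/2 - 10*a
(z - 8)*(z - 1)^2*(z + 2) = z^4 - 8*z^3 - 3*z^2 + 26*z - 16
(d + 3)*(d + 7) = d^2 + 10*d + 21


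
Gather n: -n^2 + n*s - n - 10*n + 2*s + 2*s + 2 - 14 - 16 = -n^2 + n*(s - 11) + 4*s - 28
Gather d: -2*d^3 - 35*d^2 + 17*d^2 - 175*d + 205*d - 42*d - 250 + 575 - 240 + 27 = -2*d^3 - 18*d^2 - 12*d + 112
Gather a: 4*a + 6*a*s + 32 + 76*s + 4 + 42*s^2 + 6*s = a*(6*s + 4) + 42*s^2 + 82*s + 36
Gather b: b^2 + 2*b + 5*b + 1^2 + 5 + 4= b^2 + 7*b + 10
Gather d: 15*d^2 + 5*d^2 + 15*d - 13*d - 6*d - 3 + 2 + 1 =20*d^2 - 4*d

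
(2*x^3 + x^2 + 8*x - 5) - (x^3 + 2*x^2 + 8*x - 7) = x^3 - x^2 + 2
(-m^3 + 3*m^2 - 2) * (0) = 0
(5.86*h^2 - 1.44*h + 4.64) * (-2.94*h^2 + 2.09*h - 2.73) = -17.2284*h^4 + 16.481*h^3 - 32.649*h^2 + 13.6288*h - 12.6672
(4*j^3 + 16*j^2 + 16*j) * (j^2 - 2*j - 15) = 4*j^5 + 8*j^4 - 76*j^3 - 272*j^2 - 240*j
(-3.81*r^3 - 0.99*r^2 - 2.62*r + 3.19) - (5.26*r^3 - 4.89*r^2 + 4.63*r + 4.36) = -9.07*r^3 + 3.9*r^2 - 7.25*r - 1.17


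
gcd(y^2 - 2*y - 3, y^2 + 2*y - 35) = 1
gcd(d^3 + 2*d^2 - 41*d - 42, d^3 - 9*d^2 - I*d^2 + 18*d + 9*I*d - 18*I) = d - 6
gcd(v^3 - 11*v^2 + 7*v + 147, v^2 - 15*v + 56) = v - 7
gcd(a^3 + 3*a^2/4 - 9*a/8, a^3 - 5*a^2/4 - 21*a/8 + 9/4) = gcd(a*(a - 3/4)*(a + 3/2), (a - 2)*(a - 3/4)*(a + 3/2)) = a^2 + 3*a/4 - 9/8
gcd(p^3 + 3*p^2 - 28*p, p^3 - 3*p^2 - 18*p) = p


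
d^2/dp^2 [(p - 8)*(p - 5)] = 2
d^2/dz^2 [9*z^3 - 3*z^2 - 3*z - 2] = 54*z - 6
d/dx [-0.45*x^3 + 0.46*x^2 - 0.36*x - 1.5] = -1.35*x^2 + 0.92*x - 0.36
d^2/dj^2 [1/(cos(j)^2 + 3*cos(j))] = (-(1 - cos(2*j))^2 + 45*cos(j)/4 - 11*cos(2*j)/2 - 9*cos(3*j)/4 + 33/2)/((cos(j) + 3)^3*cos(j)^3)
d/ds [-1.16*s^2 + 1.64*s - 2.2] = 1.64 - 2.32*s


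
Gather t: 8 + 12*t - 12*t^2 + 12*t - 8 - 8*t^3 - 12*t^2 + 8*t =-8*t^3 - 24*t^2 + 32*t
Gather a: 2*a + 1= 2*a + 1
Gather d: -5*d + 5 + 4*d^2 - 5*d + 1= 4*d^2 - 10*d + 6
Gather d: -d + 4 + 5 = 9 - d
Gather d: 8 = 8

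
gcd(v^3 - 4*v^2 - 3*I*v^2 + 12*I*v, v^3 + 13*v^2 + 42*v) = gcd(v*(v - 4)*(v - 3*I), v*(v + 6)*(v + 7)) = v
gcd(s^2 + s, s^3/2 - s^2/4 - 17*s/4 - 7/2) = s + 1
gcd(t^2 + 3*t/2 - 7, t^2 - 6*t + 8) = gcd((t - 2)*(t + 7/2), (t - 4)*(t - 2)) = t - 2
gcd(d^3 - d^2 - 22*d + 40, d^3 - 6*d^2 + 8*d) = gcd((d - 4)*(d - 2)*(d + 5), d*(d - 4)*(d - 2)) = d^2 - 6*d + 8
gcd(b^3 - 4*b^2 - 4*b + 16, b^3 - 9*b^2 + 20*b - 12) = b - 2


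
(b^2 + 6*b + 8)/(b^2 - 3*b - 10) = (b + 4)/(b - 5)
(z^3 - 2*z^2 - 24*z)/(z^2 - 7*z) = (z^2 - 2*z - 24)/(z - 7)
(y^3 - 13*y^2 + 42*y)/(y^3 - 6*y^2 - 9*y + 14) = y*(y - 6)/(y^2 + y - 2)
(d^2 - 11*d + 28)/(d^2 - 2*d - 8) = (d - 7)/(d + 2)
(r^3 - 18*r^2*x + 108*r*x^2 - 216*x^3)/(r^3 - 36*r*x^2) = (r^2 - 12*r*x + 36*x^2)/(r*(r + 6*x))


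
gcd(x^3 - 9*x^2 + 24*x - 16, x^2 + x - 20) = x - 4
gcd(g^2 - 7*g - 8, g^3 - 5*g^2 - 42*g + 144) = g - 8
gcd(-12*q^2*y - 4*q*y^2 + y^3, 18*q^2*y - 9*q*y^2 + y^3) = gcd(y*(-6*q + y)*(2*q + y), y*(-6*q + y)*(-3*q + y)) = -6*q*y + y^2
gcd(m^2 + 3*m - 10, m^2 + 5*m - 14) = m - 2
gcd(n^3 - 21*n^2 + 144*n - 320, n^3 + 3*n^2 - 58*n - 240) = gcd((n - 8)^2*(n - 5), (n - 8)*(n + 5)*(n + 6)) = n - 8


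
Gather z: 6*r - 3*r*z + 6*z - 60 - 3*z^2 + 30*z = 6*r - 3*z^2 + z*(36 - 3*r) - 60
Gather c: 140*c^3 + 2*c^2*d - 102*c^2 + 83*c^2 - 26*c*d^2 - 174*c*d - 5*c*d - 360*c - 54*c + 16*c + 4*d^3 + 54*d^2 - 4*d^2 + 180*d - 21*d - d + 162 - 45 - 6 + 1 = 140*c^3 + c^2*(2*d - 19) + c*(-26*d^2 - 179*d - 398) + 4*d^3 + 50*d^2 + 158*d + 112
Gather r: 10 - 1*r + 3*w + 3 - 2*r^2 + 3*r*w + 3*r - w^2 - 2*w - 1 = -2*r^2 + r*(3*w + 2) - w^2 + w + 12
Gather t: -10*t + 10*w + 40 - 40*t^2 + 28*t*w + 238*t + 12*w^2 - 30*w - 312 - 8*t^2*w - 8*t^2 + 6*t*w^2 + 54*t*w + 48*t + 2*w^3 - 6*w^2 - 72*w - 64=t^2*(-8*w - 48) + t*(6*w^2 + 82*w + 276) + 2*w^3 + 6*w^2 - 92*w - 336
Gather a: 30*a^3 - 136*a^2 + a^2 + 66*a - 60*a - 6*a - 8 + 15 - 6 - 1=30*a^3 - 135*a^2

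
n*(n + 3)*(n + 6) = n^3 + 9*n^2 + 18*n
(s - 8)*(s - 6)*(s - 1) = s^3 - 15*s^2 + 62*s - 48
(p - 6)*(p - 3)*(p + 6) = p^3 - 3*p^2 - 36*p + 108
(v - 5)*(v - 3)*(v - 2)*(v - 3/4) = v^4 - 43*v^3/4 + 77*v^2/2 - 213*v/4 + 45/2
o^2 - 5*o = o*(o - 5)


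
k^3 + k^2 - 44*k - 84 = (k - 7)*(k + 2)*(k + 6)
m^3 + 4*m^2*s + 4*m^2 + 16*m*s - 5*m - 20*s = (m - 1)*(m + 5)*(m + 4*s)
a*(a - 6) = a^2 - 6*a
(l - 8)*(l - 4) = l^2 - 12*l + 32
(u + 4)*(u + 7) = u^2 + 11*u + 28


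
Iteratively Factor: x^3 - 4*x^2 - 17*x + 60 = (x - 5)*(x^2 + x - 12) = (x - 5)*(x + 4)*(x - 3)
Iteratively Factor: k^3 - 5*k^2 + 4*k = (k)*(k^2 - 5*k + 4) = k*(k - 1)*(k - 4)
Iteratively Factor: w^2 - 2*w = (w - 2)*(w)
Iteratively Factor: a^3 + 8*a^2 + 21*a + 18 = (a + 3)*(a^2 + 5*a + 6) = (a + 3)^2*(a + 2)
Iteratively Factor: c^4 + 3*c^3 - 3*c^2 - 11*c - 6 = (c - 2)*(c^3 + 5*c^2 + 7*c + 3) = (c - 2)*(c + 1)*(c^2 + 4*c + 3) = (c - 2)*(c + 1)^2*(c + 3)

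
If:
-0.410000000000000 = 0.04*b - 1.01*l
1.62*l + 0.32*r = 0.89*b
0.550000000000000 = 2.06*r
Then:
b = 0.90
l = 0.44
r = 0.27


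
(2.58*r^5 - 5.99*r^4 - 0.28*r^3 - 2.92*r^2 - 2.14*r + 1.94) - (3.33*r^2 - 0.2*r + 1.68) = 2.58*r^5 - 5.99*r^4 - 0.28*r^3 - 6.25*r^2 - 1.94*r + 0.26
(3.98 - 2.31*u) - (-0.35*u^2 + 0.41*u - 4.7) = 0.35*u^2 - 2.72*u + 8.68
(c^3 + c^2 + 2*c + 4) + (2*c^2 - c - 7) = c^3 + 3*c^2 + c - 3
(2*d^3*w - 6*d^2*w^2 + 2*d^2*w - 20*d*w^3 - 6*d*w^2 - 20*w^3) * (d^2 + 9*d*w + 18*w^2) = 2*d^5*w + 12*d^4*w^2 + 2*d^4*w - 38*d^3*w^3 + 12*d^3*w^2 - 288*d^2*w^4 - 38*d^2*w^3 - 360*d*w^5 - 288*d*w^4 - 360*w^5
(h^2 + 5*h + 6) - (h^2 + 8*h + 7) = -3*h - 1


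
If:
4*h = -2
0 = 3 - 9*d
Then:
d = 1/3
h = -1/2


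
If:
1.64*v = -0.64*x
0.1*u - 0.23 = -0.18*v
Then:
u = 0.702439024390244*x + 2.3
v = -0.390243902439024*x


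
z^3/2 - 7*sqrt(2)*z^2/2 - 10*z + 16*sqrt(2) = (z/2 + sqrt(2))*(z - 8*sqrt(2))*(z - sqrt(2))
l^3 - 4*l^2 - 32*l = l*(l - 8)*(l + 4)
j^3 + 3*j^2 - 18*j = j*(j - 3)*(j + 6)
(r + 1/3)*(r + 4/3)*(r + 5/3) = r^3 + 10*r^2/3 + 29*r/9 + 20/27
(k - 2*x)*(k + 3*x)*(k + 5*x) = k^3 + 6*k^2*x - k*x^2 - 30*x^3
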